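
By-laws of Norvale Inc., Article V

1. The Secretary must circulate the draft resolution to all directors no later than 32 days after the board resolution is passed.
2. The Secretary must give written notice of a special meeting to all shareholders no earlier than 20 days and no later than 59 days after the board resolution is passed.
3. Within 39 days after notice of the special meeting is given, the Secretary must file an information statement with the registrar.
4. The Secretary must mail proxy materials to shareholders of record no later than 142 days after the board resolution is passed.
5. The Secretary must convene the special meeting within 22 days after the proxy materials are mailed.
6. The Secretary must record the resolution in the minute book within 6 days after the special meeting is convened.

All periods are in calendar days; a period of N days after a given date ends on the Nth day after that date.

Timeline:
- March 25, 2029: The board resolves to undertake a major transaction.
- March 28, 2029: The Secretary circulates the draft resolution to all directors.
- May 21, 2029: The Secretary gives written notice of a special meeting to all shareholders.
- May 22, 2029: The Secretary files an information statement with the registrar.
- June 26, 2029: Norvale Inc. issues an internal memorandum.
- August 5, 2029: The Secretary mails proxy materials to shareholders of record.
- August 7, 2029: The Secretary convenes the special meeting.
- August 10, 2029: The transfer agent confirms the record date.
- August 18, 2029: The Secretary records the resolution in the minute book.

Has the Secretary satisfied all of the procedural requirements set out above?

Step 1: 32 days after March 25, 2029 (when the board resolution is passed) is April 26, 2029; done March 28, 2029 — timely.
Step 2: the window is 20–59 days after March 25, 2029 (when the board resolution is passed), so April 14, 2029 through May 23, 2029; done May 21, 2029 — within the window.
Step 3: 39 days after May 21, 2029 (when notice of the special meeting is given) is June 29, 2029; May 22, 2029 is within that limit.
Step 4: 142 days after March 25, 2029 (when the board resolution is passed) is August 14, 2029; done August 5, 2029 — timely.
Step 5: 22 days after August 5, 2029 (when the proxy materials are mailed) is August 27, 2029; done August 7, 2029 — timely.
Step 6: 6 days after August 7, 2029 (when the special meeting is convened) is August 13, 2029; August 18, 2029 misses that deadline by 5 days.

No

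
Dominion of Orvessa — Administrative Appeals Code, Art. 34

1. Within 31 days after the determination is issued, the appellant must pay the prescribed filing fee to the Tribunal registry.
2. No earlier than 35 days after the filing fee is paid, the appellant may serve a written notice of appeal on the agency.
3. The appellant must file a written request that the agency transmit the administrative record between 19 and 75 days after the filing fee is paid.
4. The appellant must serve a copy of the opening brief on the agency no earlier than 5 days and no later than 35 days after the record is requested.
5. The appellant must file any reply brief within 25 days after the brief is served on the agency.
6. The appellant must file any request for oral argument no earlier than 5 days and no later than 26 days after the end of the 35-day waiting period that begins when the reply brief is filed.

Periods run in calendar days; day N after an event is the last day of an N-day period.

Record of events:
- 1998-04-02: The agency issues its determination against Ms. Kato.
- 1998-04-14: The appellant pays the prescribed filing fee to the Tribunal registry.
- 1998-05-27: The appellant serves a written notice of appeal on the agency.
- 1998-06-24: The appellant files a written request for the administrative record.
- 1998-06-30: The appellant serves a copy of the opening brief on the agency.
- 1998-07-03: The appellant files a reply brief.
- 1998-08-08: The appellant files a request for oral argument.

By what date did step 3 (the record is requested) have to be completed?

1998-06-28

Step 3 runs from 1998-04-14, when the filing fee is paid. The window is 19–75 days after 1998-04-14; it closes on 1998-06-28.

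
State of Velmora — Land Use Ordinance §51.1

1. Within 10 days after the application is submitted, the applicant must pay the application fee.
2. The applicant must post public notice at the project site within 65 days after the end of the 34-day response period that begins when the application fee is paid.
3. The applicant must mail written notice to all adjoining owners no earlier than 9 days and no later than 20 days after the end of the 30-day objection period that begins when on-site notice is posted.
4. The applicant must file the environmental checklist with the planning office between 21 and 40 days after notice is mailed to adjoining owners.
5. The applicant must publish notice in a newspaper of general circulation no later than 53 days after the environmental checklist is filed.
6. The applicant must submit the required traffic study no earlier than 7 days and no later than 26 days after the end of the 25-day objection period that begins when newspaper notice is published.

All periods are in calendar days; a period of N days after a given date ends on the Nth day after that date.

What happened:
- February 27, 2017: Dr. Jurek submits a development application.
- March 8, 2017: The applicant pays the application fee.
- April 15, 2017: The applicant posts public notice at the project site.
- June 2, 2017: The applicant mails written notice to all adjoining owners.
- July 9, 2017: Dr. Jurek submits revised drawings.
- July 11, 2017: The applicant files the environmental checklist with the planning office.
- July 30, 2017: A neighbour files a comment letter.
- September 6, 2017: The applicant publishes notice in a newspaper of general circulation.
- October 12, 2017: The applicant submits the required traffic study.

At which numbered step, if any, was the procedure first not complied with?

Step 1: 10 days after February 27, 2017 (when the application is submitted) is March 9, 2017; done March 8, 2017 — timely.
Step 2: 65 days after April 11, 2017 (end of the 34-day response period, which began when the application fee is paid on March 8, 2017) is June 15, 2017; done April 15, 2017 — timely.
Step 3: the window is 9–20 days after May 15, 2017 (end of the 30-day objection period, which began when on-site notice is posted on April 15, 2017), so May 24, 2017 through June 4, 2017; done June 2, 2017, which is between those dates.
Step 4: the window is 21–40 days after June 2, 2017 (when notice is mailed to adjoining owners), so June 23, 2017 through July 12, 2017; July 11, 2017 falls inside that range.
Step 5: 53 days after July 11, 2017 (when the environmental checklist is filed) is September 2, 2017; not done until September 6, 2017, 4 days after the deadline.
No need to go further; step 5 was not satisfied.

Step 5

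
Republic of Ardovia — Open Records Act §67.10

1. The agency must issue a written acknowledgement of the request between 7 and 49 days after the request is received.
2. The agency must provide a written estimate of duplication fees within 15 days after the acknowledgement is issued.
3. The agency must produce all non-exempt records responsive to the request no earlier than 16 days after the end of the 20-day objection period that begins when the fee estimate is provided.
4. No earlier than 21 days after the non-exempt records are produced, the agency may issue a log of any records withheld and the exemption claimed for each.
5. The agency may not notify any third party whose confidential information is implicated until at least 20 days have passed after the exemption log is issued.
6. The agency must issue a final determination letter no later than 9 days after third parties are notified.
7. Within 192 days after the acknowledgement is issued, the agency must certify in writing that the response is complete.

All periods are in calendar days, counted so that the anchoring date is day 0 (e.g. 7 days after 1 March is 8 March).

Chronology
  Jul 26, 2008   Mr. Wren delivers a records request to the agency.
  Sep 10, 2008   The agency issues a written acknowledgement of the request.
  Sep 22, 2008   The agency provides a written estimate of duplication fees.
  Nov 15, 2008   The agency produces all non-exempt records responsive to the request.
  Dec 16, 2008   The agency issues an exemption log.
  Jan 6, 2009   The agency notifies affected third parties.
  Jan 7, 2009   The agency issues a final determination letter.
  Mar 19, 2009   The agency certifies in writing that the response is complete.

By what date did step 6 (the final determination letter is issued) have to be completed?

Step 6 runs from Jan 6, 2009, when third parties are notified. 9 days after Jan 6, 2009 is Jan 15, 2009.

Jan 15, 2009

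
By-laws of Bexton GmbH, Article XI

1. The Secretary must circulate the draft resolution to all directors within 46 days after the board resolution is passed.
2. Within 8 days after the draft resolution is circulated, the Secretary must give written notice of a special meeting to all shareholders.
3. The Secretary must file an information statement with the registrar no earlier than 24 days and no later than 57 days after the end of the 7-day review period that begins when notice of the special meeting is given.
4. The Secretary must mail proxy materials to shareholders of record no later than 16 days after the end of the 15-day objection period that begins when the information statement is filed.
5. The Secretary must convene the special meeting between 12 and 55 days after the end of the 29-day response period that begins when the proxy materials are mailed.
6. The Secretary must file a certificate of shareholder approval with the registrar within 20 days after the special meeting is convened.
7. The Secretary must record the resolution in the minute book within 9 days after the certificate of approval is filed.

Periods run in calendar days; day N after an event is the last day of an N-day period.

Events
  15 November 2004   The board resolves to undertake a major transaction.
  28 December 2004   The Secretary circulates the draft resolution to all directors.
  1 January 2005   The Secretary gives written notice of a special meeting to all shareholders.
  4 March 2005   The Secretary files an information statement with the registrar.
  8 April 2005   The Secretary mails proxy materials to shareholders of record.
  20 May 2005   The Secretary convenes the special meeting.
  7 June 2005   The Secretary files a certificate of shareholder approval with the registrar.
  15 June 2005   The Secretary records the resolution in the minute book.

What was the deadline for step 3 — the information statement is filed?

6 March 2005

Notice of the special meeting is given on 1 January 2005; the 7-day review period therefore ends 8 January 2005, and step 3 runs from that date. The window is 24–57 days after 8 January 2005; it closes on 6 March 2005.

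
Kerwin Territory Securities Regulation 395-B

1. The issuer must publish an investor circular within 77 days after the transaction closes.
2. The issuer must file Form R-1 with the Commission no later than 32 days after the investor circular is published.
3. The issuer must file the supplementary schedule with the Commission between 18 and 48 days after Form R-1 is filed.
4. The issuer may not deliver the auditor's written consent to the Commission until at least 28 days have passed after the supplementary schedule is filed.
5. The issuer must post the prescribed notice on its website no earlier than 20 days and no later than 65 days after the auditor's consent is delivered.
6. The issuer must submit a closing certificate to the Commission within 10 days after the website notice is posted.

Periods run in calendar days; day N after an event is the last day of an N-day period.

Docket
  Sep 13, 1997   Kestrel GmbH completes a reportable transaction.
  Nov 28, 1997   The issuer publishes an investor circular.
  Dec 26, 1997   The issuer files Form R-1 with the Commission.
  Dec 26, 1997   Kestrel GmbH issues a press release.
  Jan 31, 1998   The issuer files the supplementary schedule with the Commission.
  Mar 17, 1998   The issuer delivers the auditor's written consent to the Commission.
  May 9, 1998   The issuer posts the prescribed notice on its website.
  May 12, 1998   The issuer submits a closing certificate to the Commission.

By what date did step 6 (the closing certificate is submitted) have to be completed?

Step 6 runs from May 9, 1998, when the website notice is posted. 10 days after May 9, 1998 is May 19, 1998.

May 19, 1998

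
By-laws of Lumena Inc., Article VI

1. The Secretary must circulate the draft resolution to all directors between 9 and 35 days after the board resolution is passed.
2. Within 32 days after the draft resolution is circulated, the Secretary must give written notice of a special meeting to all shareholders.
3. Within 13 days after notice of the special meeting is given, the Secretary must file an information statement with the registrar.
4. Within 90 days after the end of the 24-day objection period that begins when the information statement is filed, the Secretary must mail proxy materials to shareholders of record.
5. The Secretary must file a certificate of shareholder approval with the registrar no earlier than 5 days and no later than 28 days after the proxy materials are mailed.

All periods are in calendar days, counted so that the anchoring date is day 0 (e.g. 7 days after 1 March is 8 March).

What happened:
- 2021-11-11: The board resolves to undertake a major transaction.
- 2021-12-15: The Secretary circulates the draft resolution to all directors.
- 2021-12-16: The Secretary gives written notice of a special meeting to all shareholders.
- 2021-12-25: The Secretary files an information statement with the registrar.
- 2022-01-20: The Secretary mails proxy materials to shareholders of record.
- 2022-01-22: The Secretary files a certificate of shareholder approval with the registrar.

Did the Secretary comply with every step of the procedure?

No

Step 1 — 9 and 35 days from 2021-11-11 (when the board resolution is passed) are 2021-11-20 and 2021-12-16 respectively; done 2021-12-15 — within the window.
Step 2 — counting 32 days from 2021-12-15 (when the draft resolution is circulated) gives a deadline of 2022-01-16; 2021-12-16 is within that limit.
Step 3 — counting 13 days from 2021-12-16 (when notice of the special meeting is given) gives a deadline of 2021-12-29; 2021-12-25 is within that limit.
Step 4 — counting 90 days from 2022-01-18 (end of the 24-day objection period, which began when the information statement is filed on 2021-12-25) gives a deadline of 2022-04-18; 2022-01-20 is within that limit.
Step 5 — 5 and 28 days from 2022-01-20 (when the proxy materials are mailed) are 2022-01-25 and 2022-02-17 respectively; done 2022-01-22 — 3 days before the window opened.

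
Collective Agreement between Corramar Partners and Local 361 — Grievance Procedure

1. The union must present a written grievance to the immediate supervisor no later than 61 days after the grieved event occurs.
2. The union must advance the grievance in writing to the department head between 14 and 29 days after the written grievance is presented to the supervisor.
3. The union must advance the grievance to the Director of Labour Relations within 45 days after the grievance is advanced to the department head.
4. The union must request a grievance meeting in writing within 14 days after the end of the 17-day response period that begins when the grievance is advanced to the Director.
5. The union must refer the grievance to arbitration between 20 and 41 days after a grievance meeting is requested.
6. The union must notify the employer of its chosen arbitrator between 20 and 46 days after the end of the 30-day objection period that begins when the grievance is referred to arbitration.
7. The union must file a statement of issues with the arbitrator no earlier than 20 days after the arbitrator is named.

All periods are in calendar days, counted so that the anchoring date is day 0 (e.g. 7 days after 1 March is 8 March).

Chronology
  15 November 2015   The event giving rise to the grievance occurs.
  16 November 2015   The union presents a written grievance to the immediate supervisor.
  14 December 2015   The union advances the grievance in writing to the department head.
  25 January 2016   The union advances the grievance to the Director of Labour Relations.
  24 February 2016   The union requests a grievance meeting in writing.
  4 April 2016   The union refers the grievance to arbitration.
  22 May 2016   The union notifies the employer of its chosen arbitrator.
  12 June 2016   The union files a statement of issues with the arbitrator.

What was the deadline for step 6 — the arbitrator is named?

19 June 2016

The grievance is referred to arbitration on 4 April 2016; the 30-day objection period therefore ends 4 May 2016, and step 6 runs from that date. The window is 20–46 days after 4 May 2016; it closes on 19 June 2016.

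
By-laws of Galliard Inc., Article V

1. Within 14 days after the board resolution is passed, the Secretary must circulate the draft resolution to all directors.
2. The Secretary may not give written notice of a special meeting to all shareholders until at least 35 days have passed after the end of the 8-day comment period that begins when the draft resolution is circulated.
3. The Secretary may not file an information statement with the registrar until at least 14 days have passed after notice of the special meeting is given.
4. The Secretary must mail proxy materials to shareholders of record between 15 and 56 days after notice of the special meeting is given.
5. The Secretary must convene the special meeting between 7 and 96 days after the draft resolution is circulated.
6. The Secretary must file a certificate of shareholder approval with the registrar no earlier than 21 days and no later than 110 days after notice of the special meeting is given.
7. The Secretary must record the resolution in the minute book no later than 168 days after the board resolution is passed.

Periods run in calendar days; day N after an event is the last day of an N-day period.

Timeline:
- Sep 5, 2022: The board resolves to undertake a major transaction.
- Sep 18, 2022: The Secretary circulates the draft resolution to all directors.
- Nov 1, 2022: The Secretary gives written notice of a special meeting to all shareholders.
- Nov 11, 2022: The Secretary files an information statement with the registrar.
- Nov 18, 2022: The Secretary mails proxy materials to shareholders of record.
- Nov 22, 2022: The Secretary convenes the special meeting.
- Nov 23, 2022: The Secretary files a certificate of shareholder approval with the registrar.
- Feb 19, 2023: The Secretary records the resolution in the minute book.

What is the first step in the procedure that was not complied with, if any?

Step 3

(1) due by Sep 5, 2022 + 14 days = Sep 19, 2022; Sep 18, 2022 is within that limit.
(2) permitted from Sep 26, 2022 + 35 days = Oct 31, 2022 onward; done Nov 1, 2022, after the minimum wait.
(3) permitted from Nov 1, 2022 + 14 days = Nov 15, 2022 onward; Nov 11, 2022 is 4 days before the earliest permitted date.
No need to go further; step 3 was not satisfied.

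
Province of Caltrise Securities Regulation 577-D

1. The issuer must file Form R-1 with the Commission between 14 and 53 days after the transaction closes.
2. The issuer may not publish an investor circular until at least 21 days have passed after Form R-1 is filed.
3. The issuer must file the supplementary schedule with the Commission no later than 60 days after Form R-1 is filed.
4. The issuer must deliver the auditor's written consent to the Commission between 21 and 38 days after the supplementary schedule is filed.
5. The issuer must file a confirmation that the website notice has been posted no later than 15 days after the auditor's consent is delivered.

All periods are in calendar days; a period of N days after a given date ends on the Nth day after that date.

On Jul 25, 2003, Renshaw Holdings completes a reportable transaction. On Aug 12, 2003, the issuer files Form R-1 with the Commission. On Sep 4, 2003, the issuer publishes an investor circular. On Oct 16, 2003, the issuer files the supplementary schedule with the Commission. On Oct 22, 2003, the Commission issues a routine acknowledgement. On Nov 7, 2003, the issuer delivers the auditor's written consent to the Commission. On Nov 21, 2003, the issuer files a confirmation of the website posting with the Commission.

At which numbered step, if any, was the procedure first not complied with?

Step 3

(1) the permitted window runs from Jul 25, 2003 + 14 = Aug 8, 2003 to Jul 25, 2003 + 53 = Sep 16, 2003; done Aug 12, 2003, which is between those dates.
(2) permitted from Aug 12, 2003 + 21 days = Sep 2, 2003 onward; done Sep 4, 2003, after the minimum wait.
(3) due by Aug 12, 2003 + 60 days = Oct 11, 2003; Oct 16, 2003 misses that deadline by 5 days.
Later steps need not be reached.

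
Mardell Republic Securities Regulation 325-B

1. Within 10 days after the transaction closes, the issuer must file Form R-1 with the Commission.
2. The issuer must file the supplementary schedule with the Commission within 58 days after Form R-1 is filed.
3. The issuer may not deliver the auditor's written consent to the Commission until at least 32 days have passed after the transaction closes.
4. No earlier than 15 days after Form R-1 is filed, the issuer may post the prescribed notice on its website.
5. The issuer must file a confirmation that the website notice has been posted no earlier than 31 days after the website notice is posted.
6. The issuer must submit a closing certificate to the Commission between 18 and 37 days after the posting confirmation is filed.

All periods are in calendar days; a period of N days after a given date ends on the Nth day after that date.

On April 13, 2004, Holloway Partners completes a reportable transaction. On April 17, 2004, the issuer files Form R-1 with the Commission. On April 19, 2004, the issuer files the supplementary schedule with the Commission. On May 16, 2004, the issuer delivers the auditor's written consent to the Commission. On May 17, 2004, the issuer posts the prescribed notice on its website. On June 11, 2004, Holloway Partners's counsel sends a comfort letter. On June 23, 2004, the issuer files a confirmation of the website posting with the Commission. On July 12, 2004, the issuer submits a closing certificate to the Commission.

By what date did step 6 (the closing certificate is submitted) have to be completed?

Step 6 runs from June 23, 2004, when the posting confirmation is filed. The window is 18–37 days after June 23, 2004; it closes on July 30, 2004.

July 30, 2004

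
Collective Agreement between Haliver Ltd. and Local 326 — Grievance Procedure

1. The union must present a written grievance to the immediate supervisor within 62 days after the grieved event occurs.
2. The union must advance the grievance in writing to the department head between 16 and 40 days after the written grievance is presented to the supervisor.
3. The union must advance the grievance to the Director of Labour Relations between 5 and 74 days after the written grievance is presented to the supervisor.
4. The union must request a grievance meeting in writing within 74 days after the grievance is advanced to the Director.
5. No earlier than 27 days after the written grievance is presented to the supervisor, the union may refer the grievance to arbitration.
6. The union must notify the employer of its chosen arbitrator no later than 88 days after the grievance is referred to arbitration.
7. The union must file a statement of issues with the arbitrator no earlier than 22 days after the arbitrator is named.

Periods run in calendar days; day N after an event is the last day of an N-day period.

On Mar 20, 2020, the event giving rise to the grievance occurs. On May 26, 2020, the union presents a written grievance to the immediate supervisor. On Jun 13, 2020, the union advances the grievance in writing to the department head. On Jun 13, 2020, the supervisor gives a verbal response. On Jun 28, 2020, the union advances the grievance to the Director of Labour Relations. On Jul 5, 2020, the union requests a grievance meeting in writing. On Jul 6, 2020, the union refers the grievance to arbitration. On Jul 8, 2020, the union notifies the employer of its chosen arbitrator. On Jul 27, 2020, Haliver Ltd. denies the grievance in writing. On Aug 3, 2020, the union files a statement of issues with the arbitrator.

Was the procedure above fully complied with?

No

Step 1: 62 days after Mar 20, 2020 (when the grieved event occurs) is May 21, 2020; May 26, 2020 misses that deadline by 5 days.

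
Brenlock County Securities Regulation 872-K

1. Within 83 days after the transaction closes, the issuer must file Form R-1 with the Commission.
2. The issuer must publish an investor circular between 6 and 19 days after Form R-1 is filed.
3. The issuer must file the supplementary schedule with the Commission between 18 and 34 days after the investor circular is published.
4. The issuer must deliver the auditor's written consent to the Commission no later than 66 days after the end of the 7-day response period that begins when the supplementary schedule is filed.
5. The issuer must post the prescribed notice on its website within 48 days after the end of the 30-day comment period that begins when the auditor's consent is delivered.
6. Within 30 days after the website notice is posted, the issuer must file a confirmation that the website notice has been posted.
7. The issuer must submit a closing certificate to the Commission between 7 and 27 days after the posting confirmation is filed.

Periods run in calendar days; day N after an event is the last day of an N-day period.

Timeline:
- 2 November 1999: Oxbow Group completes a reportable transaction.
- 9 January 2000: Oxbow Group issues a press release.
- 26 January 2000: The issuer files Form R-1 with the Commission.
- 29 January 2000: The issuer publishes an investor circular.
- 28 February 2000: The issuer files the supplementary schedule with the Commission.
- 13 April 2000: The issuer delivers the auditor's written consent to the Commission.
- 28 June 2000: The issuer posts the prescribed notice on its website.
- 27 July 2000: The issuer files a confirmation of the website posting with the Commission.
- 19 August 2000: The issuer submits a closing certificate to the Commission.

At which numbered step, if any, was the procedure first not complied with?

Step 1

Step 1 — counting 83 days from 2 November 1999 (when the transaction closes) gives a deadline of 24 January 2000; done 26 January 2000 — 2 days late.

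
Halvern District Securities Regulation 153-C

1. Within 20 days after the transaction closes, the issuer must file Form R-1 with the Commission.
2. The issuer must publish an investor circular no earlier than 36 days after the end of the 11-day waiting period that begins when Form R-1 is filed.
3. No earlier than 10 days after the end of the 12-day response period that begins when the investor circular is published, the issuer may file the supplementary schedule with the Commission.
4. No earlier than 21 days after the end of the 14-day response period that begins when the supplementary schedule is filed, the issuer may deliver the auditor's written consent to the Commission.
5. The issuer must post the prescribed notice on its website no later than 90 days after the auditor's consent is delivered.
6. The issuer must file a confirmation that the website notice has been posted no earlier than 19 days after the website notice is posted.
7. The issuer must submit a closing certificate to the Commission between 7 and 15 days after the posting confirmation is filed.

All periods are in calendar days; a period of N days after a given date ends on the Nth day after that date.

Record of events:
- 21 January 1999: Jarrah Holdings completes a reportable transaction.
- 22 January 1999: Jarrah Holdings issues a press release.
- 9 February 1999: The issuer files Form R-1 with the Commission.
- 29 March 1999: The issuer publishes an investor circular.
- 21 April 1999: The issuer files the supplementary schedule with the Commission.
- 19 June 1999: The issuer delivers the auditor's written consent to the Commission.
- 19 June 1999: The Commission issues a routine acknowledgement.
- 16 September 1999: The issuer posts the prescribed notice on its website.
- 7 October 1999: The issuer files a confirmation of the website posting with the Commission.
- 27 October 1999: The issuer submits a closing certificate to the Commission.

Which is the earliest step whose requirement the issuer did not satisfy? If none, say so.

(1) due by 21 January 1999 + 20 days = 10 February 1999; 9 February 1999 is within that limit.
(2) permitted from 20 February 1999 + 36 days = 28 March 1999 onward; 29 March 1999 is on or after that date.
(3) permitted from 10 April 1999 + 10 days = 20 April 1999 onward; done 21 April 1999, after the minimum wait.
(4) permitted from 5 May 1999 + 21 days = 26 May 1999 onward; done 19 June 1999 — permitted.
(5) due by 19 June 1999 + 90 days = 17 September 1999; completed 16 September 1999, before the deadline.
(6) permitted from 16 September 1999 + 19 days = 5 October 1999 onward; 7 October 1999 is on or after that date.
(7) the permitted window runs from 7 October 1999 + 7 = 14 October 1999 to 7 October 1999 + 15 = 22 October 1999; 27 October 1999 is 5 days past the end of the window.
The procedure was therefore not followed at step 7.

Step 7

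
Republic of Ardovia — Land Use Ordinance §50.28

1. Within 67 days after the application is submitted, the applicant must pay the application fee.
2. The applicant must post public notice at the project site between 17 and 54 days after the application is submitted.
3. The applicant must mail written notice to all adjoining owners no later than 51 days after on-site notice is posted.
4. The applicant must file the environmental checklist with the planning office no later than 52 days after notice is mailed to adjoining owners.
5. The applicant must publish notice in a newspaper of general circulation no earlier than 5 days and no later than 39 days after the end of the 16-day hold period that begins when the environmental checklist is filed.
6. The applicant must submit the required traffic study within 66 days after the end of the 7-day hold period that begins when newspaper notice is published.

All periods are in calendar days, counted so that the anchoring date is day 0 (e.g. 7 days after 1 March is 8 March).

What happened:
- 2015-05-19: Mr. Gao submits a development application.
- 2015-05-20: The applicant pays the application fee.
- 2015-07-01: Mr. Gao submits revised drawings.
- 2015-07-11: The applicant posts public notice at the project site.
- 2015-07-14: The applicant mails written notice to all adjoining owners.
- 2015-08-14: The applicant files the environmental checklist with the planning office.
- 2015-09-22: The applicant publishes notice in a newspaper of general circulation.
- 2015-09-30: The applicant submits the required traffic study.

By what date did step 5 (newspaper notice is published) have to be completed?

2015-10-08

The environmental checklist is filed on 2015-08-14; the 16-day hold period therefore ends 2015-08-30, and step 5 runs from that date. The window is 5–39 days after 2015-08-30; it closes on 2015-10-08.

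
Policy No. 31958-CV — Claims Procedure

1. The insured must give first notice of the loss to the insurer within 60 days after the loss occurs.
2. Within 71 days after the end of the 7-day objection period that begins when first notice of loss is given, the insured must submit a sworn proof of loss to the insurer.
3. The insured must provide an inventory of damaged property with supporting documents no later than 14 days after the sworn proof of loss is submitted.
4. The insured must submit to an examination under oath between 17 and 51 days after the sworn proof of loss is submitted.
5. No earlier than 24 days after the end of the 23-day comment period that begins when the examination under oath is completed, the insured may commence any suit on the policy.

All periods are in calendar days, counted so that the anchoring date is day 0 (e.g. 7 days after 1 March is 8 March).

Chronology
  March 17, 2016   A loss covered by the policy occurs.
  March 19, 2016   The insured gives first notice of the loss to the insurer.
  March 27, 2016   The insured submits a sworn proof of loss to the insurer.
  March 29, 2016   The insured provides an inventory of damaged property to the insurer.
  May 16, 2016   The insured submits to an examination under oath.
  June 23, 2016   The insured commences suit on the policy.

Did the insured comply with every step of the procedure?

No

Step 1: 60 days after March 17, 2016 (when the loss occurs) is May 16, 2016; completed March 19, 2016, before the deadline.
Step 2: 71 days after March 26, 2016 (end of the 7-day objection period, which began when first notice of loss is given on March 19, 2016) is June 5, 2016; done March 27, 2016 — timely.
Step 3: 14 days after March 27, 2016 (when the sworn proof of loss is submitted) is April 10, 2016; completed March 29, 2016, before the deadline.
Step 4: the window is 17–51 days after March 27, 2016 (when the sworn proof of loss is submitted), so April 13, 2016 through May 17, 2016; done May 16, 2016 — within the window.
Step 5: the earliest permitted date is 24 days after June 8, 2016 (end of the 23-day comment period, which began when the examination under oath is completed on May 16, 2016), i.e. July 2, 2016; acted on June 23, 2016, 9 days prematurely.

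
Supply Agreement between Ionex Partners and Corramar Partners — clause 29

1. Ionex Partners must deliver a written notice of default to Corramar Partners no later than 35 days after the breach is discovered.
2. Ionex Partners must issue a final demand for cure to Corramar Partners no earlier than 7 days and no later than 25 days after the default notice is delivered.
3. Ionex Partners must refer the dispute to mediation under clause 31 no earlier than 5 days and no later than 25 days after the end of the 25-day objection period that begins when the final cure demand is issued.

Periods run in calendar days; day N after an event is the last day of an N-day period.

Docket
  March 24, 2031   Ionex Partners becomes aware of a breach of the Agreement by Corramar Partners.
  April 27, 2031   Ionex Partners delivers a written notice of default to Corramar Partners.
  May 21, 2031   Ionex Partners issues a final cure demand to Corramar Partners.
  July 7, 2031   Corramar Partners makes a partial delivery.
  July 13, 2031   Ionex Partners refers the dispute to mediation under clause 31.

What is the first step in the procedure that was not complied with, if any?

Step 1 — counting 35 days from March 24, 2031 (when the breach is discovered) gives a deadline of April 28, 2031; April 27, 2031 is within that limit.
Step 2 — 7 and 25 days from April 27, 2031 (when the default notice is delivered) are May 4, 2031 and May 22, 2031 respectively; May 21, 2031 falls inside that range.
Step 3 — 5 and 25 days from June 15, 2031 (end of the 25-day objection period, which began when the final cure demand is issued on May 21, 2031) are June 20, 2031 and July 10, 2031 respectively; done July 13, 2031 — 3 days after the window closed.

Step 3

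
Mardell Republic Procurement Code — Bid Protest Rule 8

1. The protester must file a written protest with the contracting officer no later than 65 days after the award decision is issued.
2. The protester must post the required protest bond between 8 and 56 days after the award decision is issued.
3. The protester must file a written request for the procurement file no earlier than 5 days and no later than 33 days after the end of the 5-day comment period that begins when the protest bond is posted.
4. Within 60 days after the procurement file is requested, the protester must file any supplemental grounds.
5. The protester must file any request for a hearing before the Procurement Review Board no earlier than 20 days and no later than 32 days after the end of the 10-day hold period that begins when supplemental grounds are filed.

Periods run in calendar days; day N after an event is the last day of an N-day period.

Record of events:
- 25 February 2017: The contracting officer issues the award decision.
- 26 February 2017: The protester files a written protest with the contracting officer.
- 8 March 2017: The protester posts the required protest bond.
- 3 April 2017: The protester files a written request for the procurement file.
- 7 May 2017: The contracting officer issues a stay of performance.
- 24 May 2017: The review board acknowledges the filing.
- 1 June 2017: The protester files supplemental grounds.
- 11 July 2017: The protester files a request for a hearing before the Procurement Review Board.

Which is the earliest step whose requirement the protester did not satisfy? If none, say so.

None — every step was satisfied

Step 1: 65 days after 25 February 2017 (when the award decision is issued) is 1 May 2017; completed 26 February 2017, before the deadline.
Step 2: the window is 8–56 days after 25 February 2017 (when the award decision is issued), so 5 March 2017 through 22 April 2017; done 8 March 2017 — within the window.
Step 3: the window is 5–33 days after 13 March 2017 (end of the 5-day comment period, which began when the protest bond is posted on 8 March 2017), so 18 March 2017 through 15 April 2017; 3 April 2017 falls inside that range.
Step 4: 60 days after 3 April 2017 (when the procurement file is requested) is 2 June 2017; done 1 June 2017 — timely.
Step 5: the window is 20–32 days after 11 June 2017 (end of the 10-day hold period, which began when supplemental grounds are filed on 1 June 2017), so 1 July 2017 through 13 July 2017; done 11 July 2017 — within the window.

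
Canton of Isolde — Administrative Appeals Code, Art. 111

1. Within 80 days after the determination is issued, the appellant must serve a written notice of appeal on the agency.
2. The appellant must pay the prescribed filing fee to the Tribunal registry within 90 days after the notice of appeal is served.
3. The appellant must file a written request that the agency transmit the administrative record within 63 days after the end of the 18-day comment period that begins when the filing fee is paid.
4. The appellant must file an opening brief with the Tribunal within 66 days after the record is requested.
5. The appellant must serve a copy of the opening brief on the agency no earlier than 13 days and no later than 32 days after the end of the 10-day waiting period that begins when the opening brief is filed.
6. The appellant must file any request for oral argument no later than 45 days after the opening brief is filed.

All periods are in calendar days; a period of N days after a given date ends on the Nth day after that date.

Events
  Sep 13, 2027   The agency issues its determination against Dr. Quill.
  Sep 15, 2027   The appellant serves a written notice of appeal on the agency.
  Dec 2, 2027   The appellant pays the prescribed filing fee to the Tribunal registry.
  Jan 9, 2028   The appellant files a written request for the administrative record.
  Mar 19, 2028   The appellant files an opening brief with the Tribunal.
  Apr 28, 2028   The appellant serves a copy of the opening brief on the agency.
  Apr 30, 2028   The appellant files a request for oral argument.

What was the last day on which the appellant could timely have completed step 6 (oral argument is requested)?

May 3, 2028

Step 6 runs from Mar 19, 2028, when the opening brief is filed. 45 days after Mar 19, 2028 is May 3, 2028.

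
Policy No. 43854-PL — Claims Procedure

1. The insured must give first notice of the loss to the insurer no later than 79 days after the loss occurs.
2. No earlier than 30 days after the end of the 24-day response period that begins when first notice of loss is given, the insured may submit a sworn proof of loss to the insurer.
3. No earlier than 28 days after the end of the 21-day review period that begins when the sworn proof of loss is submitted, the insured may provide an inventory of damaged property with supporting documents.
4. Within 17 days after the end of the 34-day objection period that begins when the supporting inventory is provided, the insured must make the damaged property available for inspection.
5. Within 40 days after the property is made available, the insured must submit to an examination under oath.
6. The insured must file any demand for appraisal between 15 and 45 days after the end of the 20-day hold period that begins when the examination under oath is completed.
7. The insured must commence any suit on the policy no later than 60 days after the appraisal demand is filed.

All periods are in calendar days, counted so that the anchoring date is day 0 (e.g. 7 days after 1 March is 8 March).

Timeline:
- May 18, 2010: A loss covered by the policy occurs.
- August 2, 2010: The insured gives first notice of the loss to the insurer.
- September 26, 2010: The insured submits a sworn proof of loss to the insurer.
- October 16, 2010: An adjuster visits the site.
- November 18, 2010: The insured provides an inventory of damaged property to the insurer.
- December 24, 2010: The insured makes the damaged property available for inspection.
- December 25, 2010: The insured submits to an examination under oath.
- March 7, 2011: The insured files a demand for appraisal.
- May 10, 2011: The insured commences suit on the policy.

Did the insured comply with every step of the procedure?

No

(1) due by May 18, 2010 + 79 days = August 5, 2010; completed August 2, 2010, before the deadline.
(2) permitted from August 26, 2010 + 30 days = September 25, 2010 onward; September 26, 2010 is on or after that date.
(3) permitted from October 17, 2010 + 28 days = November 14, 2010 onward; done November 18, 2010 — permitted.
(4) due by December 22, 2010 + 17 days = January 8, 2011; December 24, 2010 is within that limit.
(5) due by December 24, 2010 + 40 days = February 2, 2011; December 25, 2010 is within that limit.
(6) the permitted window runs from January 14, 2011 + 15 = January 29, 2011 to January 14, 2011 + 45 = February 28, 2011; done March 7, 2011 — 7 days after the window closed.
No need to go further; step 6 was not satisfied.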